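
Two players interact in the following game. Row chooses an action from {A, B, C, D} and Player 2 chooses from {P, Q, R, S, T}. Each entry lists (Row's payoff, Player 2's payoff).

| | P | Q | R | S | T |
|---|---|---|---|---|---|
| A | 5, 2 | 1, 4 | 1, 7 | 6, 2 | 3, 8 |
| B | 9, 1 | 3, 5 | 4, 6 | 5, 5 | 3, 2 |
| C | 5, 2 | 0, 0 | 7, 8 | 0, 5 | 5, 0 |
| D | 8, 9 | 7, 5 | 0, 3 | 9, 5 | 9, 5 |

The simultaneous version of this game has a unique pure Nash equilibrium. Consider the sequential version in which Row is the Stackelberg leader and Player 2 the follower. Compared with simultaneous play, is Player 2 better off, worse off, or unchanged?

better off

Backward induction with Row moving first.
- A: BR = T, leader payoff 3.
- B: BR = R, leader payoff 4.
- C: BR = R, leader payoff 7.
- D: BR = P, leader payoff 8.
Among 3, 4, 7, 8, the best is 8 at D. Subgame-perfect outcome: (D, P) with payoffs (8, 9).
For the simultaneous game, intersect best replies.
Row's best replies: P→B; Q→D; R→C; S→D; T→D.
Player 2's best replies: A→T; B→R; C→R; D→P.
The unique mutual best reply is (C, R), giving (7, 8).
Player 2 earns 9 sequentially versus 8 at the Nash outcome: better off.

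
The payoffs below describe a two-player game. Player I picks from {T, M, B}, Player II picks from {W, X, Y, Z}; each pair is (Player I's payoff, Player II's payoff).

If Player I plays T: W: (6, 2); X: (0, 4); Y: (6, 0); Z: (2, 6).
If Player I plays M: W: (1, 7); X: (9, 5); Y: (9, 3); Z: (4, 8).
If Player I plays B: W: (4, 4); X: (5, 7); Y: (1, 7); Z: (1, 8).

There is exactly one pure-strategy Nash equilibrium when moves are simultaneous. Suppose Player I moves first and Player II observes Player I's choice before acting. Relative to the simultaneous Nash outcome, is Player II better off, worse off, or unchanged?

unchanged

Solve by backward induction (Player I leads).
- T: BR = Z, leader payoff 2.
- M: BR = Z, leader payoff 4.
- B: BR = Z, leader payoff 1.
Maximizing over 2, 4, 1, Player I chooses M. Subgame-perfect outcome: (M, Z) with payoffs (4, 8).
Now find the simultaneous Nash equilibrium.
Player I's best replies: W→T; X→M; Y→M; Z→M.
Player II's best replies: T→Z; M→Z; B→Z.
The unique mutual best reply is (M, Z), giving (4, 8).
Player II earns 8 sequentially versus 8 at the Nash outcome: unchanged.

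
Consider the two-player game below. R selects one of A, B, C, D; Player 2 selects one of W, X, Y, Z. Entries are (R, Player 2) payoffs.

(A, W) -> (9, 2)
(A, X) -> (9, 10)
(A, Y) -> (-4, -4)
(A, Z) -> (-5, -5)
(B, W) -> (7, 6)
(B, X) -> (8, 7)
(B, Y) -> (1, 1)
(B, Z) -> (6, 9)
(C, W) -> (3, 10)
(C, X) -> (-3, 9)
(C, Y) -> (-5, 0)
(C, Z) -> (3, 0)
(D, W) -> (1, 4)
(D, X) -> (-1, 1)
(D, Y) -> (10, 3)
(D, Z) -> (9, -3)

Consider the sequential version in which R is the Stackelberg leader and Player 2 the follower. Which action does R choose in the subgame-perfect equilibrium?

Work backward from Player 2's decision.
- A: Player 2 compares 2, 10, -4, -5 and picks X; R would get 9.
- B: Player 2 compares 6, 7, 1, 9 and picks Z; R would get 6.
- C: Player 2 compares 10, 9, 0, 0 and picks W; R would get 3.
- D: Player 2 compares 4, 1, 3, -3 and picks W; R would get 1.
Maximizing over 9, 6, 3, 1, R chooses A. Subgame-perfect outcome: (A, X) with payoffs (9, 10).

A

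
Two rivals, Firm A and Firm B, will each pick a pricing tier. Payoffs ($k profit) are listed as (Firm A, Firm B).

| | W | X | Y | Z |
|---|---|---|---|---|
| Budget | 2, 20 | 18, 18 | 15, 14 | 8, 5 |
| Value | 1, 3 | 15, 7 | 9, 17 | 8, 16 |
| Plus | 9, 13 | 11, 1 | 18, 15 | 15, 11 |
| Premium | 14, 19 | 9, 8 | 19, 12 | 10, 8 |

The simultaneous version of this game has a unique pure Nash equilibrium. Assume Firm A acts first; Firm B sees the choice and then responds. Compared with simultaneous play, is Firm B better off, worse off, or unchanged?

Firm B best-responds to each possible Firm A move:
- Budget: BR = W, leader payoff 2.
- Value: BR = Y, leader payoff 9.
- Plus: BR = Y, leader payoff 18.
- Premium: BR = W, leader payoff 14.
Maximizing over 2, 9, 18, 14, Firm A chooses Plus. Subgame-perfect outcome: (Plus, Y) with payoffs (18, 15).
Under simultaneous play:
Firm A's best replies: W→Premium; X→Budget; Y→Premium; Z→Plus.
Firm B's best replies: Budget→W; Value→Y; Plus→Y; Premium→W.
Only (Premium, W) has each player best-responding; Nash payoffs (14, 19).
Firm B earns 15 sequentially versus 19 at the Nash outcome: worse off.

worse off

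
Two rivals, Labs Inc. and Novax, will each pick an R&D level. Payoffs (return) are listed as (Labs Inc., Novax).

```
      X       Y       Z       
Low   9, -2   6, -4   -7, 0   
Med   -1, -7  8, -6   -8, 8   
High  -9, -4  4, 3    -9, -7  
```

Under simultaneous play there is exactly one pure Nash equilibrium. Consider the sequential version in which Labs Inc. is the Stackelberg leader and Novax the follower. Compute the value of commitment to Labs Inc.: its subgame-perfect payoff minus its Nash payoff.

11

Solve by backward induction (Labs Inc. leads).
- Low: Novax compares -2, -4, 0 and picks Z; Labs Inc. would get -7.
- Med: Novax compares -7, -6, 8 and picks Z; Labs Inc. would get -8.
- High: Novax compares -4, 3, -7 and picks Y; Labs Inc. would get 4.
Labs Inc.'s induced payoffs are -7, -8, 4, so Labs Inc. commits to High. Subgame-perfect outcome: (High, Y) with payoffs (4, 3).
For the simultaneous game, intersect best replies.
Labs Inc.'s best replies: X→Low; Y→Med; Z→Low.
Novax's best replies: Low→Z; Med→Z; High→Y.
Only (Low, Z) has each player best-responding; Nash payoffs (-7, 0).
Labs Inc.'s commitment gain: 4 − -7 = 11.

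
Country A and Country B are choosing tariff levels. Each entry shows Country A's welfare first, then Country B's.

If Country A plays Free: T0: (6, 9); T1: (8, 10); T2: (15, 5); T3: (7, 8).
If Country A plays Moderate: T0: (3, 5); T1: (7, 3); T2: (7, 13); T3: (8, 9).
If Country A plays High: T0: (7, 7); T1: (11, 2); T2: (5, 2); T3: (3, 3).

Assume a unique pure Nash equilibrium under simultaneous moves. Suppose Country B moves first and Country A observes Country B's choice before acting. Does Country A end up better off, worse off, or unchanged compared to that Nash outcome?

Country A best-responds to each possible Country B move:
- T0: BR = High, leader payoff 7.
- T1: BR = High, leader payoff 2.
- T2: BR = Free, leader payoff 5.
- T3: BR = Moderate, leader payoff 9.
Country B's induced payoffs are 7, 2, 5, 9, so Country B commits to T3. Subgame-perfect outcome: (Moderate, T3) with payoffs (8, 9).
Now find the simultaneous Nash equilibrium.
Country A's best replies: T0→High; T1→High; T2→Free; T3→Moderate.
Country B's best replies: Free→T1; Moderate→T2; High→T0.
Only (High, T0) has each player best-responding; Nash payoffs (7, 7).
Country A earns 8 sequentially versus 7 at the Nash outcome: better off.

better off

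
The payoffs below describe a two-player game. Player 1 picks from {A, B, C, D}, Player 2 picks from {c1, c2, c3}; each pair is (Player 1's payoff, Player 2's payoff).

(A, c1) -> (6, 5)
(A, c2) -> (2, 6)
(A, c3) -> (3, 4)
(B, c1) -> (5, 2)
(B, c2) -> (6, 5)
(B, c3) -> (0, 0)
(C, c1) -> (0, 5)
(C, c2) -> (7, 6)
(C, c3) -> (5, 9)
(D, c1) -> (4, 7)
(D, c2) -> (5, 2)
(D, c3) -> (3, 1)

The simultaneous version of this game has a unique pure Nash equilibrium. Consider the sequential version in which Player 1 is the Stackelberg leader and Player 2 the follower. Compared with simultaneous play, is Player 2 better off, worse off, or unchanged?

worse off

Work backward from Player 2's decision.
- A: Player 2 compares 5, 6, 4 and picks c2; Player 1 would get 2.
- B: Player 2 compares 2, 5, 0 and picks c2; Player 1 would get 6.
- C: Player 2 compares 5, 6, 9 and picks c3; Player 1 would get 5.
- D: Player 2 compares 7, 2, 1 and picks c1; Player 1 would get 4.
Player 1's induced payoffs are 2, 6, 5, 4, so Player 1 commits to B. Subgame-perfect outcome: (B, c2) with payoffs (6, 5).
For the simultaneous game, intersect best replies.
Player 1's best replies: c1→A; c2→C; c3→C.
Player 2's best replies: A→c2; B→c2; C→c3; D→c1.
Only (C, c3) has each player best-responding; Nash payoffs (5, 9).
Player 2 earns 5 sequentially versus 9 at the Nash outcome: worse off.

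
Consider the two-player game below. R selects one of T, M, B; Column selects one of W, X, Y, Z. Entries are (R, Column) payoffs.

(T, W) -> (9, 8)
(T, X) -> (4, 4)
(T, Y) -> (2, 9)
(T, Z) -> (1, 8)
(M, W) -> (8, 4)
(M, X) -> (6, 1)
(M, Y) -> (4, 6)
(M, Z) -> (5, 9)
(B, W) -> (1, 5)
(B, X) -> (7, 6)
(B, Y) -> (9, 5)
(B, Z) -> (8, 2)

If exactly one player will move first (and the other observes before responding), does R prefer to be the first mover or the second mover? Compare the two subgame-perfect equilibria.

second

If R leads: Column's best replies are T→Y, M→Z, B→X; R's induced payoffs 2, 5, 7; outcome (B, X), payoffs (7, 6).
If Column leads: R's best replies are W→T, X→B, Y→B, Z→B; Column's induced payoffs 8, 6, 5, 2; outcome (T, W), payoffs (9, 8).
R gets 7 moving first and 9 moving second, so R prefers to move second.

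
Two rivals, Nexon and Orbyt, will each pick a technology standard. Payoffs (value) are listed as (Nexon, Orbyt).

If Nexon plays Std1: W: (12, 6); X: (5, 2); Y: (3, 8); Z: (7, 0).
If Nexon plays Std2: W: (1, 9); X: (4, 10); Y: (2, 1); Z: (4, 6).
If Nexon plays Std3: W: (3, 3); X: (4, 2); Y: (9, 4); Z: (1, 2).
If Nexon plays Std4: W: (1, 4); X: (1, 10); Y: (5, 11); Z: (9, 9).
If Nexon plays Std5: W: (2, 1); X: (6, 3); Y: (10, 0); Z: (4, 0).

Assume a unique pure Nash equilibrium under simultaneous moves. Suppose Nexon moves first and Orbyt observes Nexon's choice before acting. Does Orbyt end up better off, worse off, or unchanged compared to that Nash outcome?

better off

Solve by backward induction (Nexon leads).
- Std1: Orbyt compares 6, 2, 8, 0 and picks Y; Nexon would get 3.
- Std2: Orbyt compares 9, 10, 1, 6 and picks X; Nexon would get 4.
- Std3: Orbyt compares 3, 2, 4, 2 and picks Y; Nexon would get 9.
- Std4: Orbyt compares 4, 10, 11, 9 and picks Y; Nexon would get 5.
- Std5: Orbyt compares 1, 3, 0, 0 and picks X; Nexon would get 6.
Among 3, 4, 9, 5, 6, the best is 9 at Std3. Subgame-perfect outcome: (Std3, Y) with payoffs (9, 4).
Now find the simultaneous Nash equilibrium.
Nexon's best replies: W→Std1; X→Std5; Y→Std5; Z→Std4.
Orbyt's best replies: Std1→Y; Std2→X; Std3→Y; Std4→Y; Std5→X.
Only (Std5, X) has each player best-responding; Nash payoffs (6, 3).
Orbyt earns 4 sequentially versus 3 at the Nash outcome: better off.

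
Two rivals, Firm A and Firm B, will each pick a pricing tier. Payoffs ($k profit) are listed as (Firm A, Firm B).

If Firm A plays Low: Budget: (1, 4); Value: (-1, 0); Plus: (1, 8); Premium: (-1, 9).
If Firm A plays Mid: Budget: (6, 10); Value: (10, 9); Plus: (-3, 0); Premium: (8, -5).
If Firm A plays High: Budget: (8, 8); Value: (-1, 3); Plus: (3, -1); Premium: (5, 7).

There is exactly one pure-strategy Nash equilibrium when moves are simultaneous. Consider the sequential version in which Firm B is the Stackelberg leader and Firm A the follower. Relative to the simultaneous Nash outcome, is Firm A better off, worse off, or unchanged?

better off

Backward induction with Firm B moving first.
- Budget: BR = High, leader payoff 8.
- Value: BR = Mid, leader payoff 9.
- Plus: BR = High, leader payoff -1.
- Premium: BR = Mid, leader payoff -5.
Among 8, 9, -1, -5, the best is 9 at Value. Subgame-perfect outcome: (Mid, Value) with payoffs (10, 9).
Under simultaneous play:
Firm A's best replies: Budget→High; Value→Mid; Plus→High; Premium→Mid.
Firm B's best replies: Low→Premium; Mid→Budget; High→Budget.
Only (High, Budget) has each player best-responding; Nash payoffs (8, 8).
Firm A earns 10 sequentially versus 8 at the Nash outcome: better off.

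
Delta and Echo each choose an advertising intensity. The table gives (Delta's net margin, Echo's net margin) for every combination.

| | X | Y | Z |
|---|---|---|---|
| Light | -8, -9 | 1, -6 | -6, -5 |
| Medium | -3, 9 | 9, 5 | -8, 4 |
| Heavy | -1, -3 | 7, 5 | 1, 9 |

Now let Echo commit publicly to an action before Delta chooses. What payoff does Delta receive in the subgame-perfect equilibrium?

1

Backward induction with Echo moving first.
- X → Delta plays Heavy (best of -8, -3, -1); Echo gets -3.
- Y → Delta plays Medium (best of 1, 9, 7); Echo gets 5.
- Z → Delta plays Heavy (best of -6, -8, 1); Echo gets 9.
Maximizing over -3, 5, 9, Echo chooses Z. Subgame-perfect outcome: (Heavy, Z) with payoffs (1, 9).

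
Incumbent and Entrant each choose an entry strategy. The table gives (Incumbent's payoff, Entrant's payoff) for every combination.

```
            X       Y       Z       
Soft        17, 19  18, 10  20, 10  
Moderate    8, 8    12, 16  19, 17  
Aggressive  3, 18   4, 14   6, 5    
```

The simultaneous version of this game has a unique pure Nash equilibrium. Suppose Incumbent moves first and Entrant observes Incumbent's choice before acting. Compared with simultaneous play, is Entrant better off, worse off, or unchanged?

Entrant best-responds to each possible Incumbent move:
- Soft → Entrant plays X (best of 19, 10, 10); Incumbent gets 17.
- Moderate → Entrant plays Z (best of 8, 16, 17); Incumbent gets 19.
- Aggressive → Entrant plays X (best of 18, 14, 5); Incumbent gets 3.
Incumbent's induced payoffs are 17, 19, 3, so Incumbent commits to Moderate. Subgame-perfect outcome: (Moderate, Z) with payoffs (19, 17).
Under simultaneous play:
Incumbent's best replies: X→Soft; Y→Soft; Z→Soft.
Entrant's best replies: Soft→X; Moderate→Z; Aggressive→X.
Only (Soft, X) has each player best-responding; Nash payoffs (17, 19).
Entrant earns 17 sequentially versus 19 at the Nash outcome: worse off.

worse off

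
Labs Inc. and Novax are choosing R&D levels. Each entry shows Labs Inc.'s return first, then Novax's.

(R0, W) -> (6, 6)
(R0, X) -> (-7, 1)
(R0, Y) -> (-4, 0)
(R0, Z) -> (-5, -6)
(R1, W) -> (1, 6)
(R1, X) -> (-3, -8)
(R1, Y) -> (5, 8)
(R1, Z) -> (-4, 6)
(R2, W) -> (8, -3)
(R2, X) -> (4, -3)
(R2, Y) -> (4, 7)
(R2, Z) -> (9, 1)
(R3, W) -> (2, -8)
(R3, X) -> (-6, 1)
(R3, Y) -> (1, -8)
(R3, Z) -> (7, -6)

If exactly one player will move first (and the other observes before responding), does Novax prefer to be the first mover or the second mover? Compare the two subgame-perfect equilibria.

first

If Labs Inc. leads: Novax's best replies are R0→W, R1→Y, R2→Y, R3→X; Labs Inc.'s induced payoffs 6, 5, 4, -6; outcome (R0, W), payoffs (6, 6).
If Novax leads: Labs Inc.'s best replies are W→R2, X→R2, Y→R1, Z→R2; Novax's induced payoffs -3, -3, 8, 1; outcome (R1, Y), payoffs (5, 8).
Novax gets 8 moving first and 6 moving second, so Novax prefers to move first.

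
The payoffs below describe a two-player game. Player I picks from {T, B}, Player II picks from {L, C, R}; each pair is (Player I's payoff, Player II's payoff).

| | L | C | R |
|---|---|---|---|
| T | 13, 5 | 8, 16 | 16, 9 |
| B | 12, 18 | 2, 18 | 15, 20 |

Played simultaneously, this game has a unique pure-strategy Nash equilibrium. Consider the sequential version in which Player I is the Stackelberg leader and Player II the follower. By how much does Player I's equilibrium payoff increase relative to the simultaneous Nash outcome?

7

Work backward from Player II's decision.
- T: BR = C, leader payoff 8.
- B: BR = R, leader payoff 15.
Player I's induced payoffs are 8, 15, so Player I commits to B. Subgame-perfect outcome: (B, R) with payoffs (15, 20).
Under simultaneous play:
Player I's best replies: L→T; C→T; R→T.
Player II's best replies: T→C; B→R.
Only (T, C) has each player best-responding; Nash payoffs (8, 16).
Player I's commitment gain: 15 − 8 = 7.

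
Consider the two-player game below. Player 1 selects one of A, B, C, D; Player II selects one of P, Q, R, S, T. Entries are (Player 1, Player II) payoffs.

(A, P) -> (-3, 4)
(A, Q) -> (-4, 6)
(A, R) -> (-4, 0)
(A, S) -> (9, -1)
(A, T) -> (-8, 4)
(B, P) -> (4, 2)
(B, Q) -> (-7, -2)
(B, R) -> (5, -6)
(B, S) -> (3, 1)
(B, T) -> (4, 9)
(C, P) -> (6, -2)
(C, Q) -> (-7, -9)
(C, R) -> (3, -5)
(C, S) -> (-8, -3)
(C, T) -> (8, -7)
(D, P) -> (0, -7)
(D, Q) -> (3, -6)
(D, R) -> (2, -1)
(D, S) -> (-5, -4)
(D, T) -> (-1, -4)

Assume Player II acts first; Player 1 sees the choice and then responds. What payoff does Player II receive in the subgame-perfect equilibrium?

Work backward from Player 1's decision.
- P: Player 1 compares -3, 4, 6, 0 and picks C; Player II would get -2.
- Q: Player 1 compares -4, -7, -7, 3 and picks D; Player II would get -6.
- R: Player 1 compares -4, 5, 3, 2 and picks B; Player II would get -6.
- S: Player 1 compares 9, 3, -8, -5 and picks A; Player II would get -1.
- T: Player 1 compares -8, 4, 8, -1 and picks C; Player II would get -7.
Among -2, -6, -6, -1, -7, the best is -1 at S. Subgame-perfect outcome: (A, S) with payoffs (9, -1).

-1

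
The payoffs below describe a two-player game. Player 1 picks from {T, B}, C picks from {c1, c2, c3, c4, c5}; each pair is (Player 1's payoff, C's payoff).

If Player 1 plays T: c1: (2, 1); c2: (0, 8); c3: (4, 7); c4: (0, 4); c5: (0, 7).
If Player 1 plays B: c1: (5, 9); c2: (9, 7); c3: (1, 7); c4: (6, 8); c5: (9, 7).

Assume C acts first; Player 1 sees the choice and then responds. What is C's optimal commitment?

c1

Backward induction with C moving first.
- c1: BR = B, leader payoff 9.
- c2: BR = B, leader payoff 7.
- c3: BR = T, leader payoff 7.
- c4: BR = B, leader payoff 8.
- c5: BR = B, leader payoff 7.
Maximizing over 9, 7, 7, 8, 7, C chooses c1. Subgame-perfect outcome: (B, c1) with payoffs (5, 9).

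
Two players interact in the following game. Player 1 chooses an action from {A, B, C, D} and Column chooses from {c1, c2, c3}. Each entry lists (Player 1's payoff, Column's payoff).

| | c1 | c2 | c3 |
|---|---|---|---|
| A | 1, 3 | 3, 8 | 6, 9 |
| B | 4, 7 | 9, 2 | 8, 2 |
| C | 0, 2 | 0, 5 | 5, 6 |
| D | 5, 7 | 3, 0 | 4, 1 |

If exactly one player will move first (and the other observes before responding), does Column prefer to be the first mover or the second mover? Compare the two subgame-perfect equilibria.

second

If Player 1 leads: Column's best replies are A→c3, B→c1, C→c3, D→c1; Player 1's induced payoffs 6, 4, 5, 5; outcome (A, c3), payoffs (6, 9).
If Column leads: Player 1's best replies are c1→D, c2→B, c3→B; Column's induced payoffs 7, 2, 2; outcome (D, c1), payoffs (5, 7).
Column gets 7 moving first and 9 moving second, so Column prefers to move second.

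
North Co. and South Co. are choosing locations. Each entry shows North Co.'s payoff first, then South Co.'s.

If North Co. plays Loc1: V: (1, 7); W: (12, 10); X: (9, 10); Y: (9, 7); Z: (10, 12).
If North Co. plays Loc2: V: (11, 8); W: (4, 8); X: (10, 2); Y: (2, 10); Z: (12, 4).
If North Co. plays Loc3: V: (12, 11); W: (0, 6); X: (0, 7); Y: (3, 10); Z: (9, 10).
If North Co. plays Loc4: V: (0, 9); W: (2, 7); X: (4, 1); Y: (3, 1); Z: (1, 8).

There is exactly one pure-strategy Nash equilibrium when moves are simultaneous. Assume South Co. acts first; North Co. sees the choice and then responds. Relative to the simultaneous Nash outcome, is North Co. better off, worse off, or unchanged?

Backward induction with South Co. moving first.
- V: BR = Loc3, leader payoff 11.
- W: BR = Loc1, leader payoff 10.
- X: BR = Loc2, leader payoff 2.
- Y: BR = Loc1, leader payoff 7.
- Z: BR = Loc2, leader payoff 4.
Maximizing over 11, 10, 2, 7, 4, South Co. chooses V. Subgame-perfect outcome: (Loc3, V) with payoffs (12, 11).
Under simultaneous play:
North Co.'s best replies: V→Loc3; W→Loc1; X→Loc2; Y→Loc1; Z→Loc2.
South Co.'s best replies: Loc1→Z; Loc2→Y; Loc3→V; Loc4→V.
Only (Loc3, V) has each player best-responding; Nash payoffs (12, 11).
North Co. earns 12 sequentially versus 12 at the Nash outcome: unchanged.

unchanged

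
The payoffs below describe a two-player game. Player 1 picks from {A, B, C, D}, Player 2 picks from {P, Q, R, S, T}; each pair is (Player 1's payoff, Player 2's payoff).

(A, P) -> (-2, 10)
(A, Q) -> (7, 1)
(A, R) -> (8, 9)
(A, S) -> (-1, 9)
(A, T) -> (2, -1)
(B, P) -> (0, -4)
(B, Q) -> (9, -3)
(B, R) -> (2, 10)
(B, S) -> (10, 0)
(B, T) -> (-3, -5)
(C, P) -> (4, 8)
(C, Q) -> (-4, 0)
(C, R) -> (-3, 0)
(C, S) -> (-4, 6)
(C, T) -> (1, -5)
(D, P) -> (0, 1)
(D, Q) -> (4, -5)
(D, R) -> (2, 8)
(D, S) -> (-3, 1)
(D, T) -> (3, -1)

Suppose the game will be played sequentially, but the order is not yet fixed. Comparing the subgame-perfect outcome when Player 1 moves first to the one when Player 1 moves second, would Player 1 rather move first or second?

If Player 1 leads: Player 2's best replies are A→P, B→R, C→P, D→R; Player 1's induced payoffs -2, 2, 4, 2; outcome (C, P), payoffs (4, 8).
If Player 2 leads: Player 1's best replies are P→C, Q→B, R→A, S→B, T→D; Player 2's induced payoffs 8, -3, 9, 0, -1; outcome (A, R), payoffs (8, 9).
Player 1 gets 4 moving first and 8 moving second, so Player 1 prefers to move second.

second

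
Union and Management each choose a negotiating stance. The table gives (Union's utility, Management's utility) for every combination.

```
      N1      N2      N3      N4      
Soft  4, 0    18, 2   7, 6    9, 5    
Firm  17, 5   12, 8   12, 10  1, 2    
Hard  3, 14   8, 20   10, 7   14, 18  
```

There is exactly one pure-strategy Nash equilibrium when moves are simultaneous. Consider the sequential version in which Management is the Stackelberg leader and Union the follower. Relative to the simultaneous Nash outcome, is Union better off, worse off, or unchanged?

better off

Work backward from Union's decision.
- N1: Union compares 4, 17, 3 and picks Firm; Management would get 5.
- N2: Union compares 18, 12, 8 and picks Soft; Management would get 2.
- N3: Union compares 7, 12, 10 and picks Firm; Management would get 10.
- N4: Union compares 9, 1, 14 and picks Hard; Management would get 18.
Among 5, 2, 10, 18, the best is 18 at N4. Subgame-perfect outcome: (Hard, N4) with payoffs (14, 18).
Under simultaneous play:
Union's best replies: N1→Firm; N2→Soft; N3→Firm; N4→Hard.
Management's best replies: Soft→N3; Firm→N3; Hard→N2.
The unique mutual best reply is (Firm, N3), giving (12, 10).
Union earns 14 sequentially versus 12 at the Nash outcome: better off.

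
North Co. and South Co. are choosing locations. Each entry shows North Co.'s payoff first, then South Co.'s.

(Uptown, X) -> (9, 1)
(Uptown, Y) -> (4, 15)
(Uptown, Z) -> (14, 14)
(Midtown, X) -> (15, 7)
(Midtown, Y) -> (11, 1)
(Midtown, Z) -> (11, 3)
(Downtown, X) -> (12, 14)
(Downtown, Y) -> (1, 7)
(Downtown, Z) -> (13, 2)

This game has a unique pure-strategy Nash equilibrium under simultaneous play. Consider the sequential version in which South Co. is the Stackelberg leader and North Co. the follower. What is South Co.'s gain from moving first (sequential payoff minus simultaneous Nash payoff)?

Work backward from North Co.'s decision.
- X → North Co. plays Midtown (best of 9, 15, 12); South Co. gets 7.
- Y → North Co. plays Midtown (best of 4, 11, 1); South Co. gets 1.
- Z → North Co. plays Uptown (best of 14, 11, 13); South Co. gets 14.
Maximizing over 7, 1, 14, South Co. chooses Z. Subgame-perfect outcome: (Uptown, Z) with payoffs (14, 14).
Now find the simultaneous Nash equilibrium.
North Co.'s best replies: X→Midtown; Y→Midtown; Z→Uptown.
South Co.'s best replies: Uptown→Y; Midtown→X; Downtown→X.
The unique mutual best reply is (Midtown, X), giving (15, 7).
South Co.'s commitment gain: 14 − 7 = 7.

7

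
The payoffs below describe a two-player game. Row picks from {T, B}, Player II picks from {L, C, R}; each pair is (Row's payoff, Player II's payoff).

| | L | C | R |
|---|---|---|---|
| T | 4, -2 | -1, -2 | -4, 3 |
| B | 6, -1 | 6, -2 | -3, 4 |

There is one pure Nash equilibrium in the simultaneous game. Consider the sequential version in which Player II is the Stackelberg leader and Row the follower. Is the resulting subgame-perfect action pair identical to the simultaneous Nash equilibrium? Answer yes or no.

yes

Work backward from Row's decision.
- L: Row compares 4, 6 and picks B; Player II would get -1.
- C: Row compares -1, 6 and picks B; Player II would get -2.
- R: Row compares -4, -3 and picks B; Player II would get 4.
Maximizing over -1, -2, 4, Player II chooses R. Subgame-perfect outcome: (B, R) with payoffs (-3, 4).
For the simultaneous game, intersect best replies.
Row's best replies: L→B; C→B; R→B.
Player II's best replies: T→R; B→R.
Only (B, R) has each player best-responding; Nash payoffs (-3, 4).
Sequential outcome (B, R) coincides with the Nash profile (B, R).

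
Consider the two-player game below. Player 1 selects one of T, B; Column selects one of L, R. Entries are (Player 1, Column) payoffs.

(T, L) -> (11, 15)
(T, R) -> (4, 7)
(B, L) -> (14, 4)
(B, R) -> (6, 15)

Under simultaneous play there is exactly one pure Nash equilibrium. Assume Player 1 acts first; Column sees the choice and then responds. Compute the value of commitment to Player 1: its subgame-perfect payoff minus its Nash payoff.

Solve by backward induction (Player 1 leads).
- T: BR = L, leader payoff 11.
- B: BR = R, leader payoff 6.
Player 1's induced payoffs are 11, 6, so Player 1 commits to T. Subgame-perfect outcome: (T, L) with payoffs (11, 15).
For the simultaneous game, intersect best replies.
Player 1's best replies: L→B; R→B.
Column's best replies: T→L; B→R.
The unique mutual best reply is (B, R), giving (6, 15).
Player 1's commitment gain: 11 − 6 = 5.

5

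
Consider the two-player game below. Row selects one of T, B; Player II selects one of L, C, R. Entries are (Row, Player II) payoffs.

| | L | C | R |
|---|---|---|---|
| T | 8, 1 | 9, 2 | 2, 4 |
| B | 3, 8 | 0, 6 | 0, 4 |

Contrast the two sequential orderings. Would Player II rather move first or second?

If Row leads: Player II's best replies are T→R, B→L; Row's induced payoffs 2, 3; outcome (B, L), payoffs (3, 8).
If Player II leads: Row's best replies are L→T, C→T, R→T; Player II's induced payoffs 1, 2, 4; outcome (T, R), payoffs (2, 4).
Player II gets 4 moving first and 8 moving second, so Player II prefers to move second.

second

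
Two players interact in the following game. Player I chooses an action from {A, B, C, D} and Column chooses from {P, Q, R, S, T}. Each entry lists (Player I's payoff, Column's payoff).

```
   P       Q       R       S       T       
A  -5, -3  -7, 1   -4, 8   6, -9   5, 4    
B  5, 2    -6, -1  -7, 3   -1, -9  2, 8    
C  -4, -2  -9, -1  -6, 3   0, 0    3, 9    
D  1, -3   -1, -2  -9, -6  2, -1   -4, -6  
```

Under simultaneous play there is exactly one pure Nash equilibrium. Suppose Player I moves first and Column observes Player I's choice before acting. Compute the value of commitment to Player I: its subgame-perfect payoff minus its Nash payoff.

7

Backward induction with Player I moving first.
- A: Column compares -3, 1, 8, -9, 4 and picks R; Player I would get -4.
- B: Column compares 2, -1, 3, -9, 8 and picks T; Player I would get 2.
- C: Column compares -2, -1, 3, 0, 9 and picks T; Player I would get 3.
- D: Column compares -3, -2, -6, -1, -6 and picks S; Player I would get 2.
Maximizing over -4, 2, 3, 2, Player I chooses C. Subgame-perfect outcome: (C, T) with payoffs (3, 9).
Under simultaneous play:
Player I's best replies: P→B; Q→D; R→A; S→A; T→A.
Column's best replies: A→R; B→T; C→T; D→S.
The unique mutual best reply is (A, R), giving (-4, 8).
Player I's commitment gain: 3 − -4 = 7.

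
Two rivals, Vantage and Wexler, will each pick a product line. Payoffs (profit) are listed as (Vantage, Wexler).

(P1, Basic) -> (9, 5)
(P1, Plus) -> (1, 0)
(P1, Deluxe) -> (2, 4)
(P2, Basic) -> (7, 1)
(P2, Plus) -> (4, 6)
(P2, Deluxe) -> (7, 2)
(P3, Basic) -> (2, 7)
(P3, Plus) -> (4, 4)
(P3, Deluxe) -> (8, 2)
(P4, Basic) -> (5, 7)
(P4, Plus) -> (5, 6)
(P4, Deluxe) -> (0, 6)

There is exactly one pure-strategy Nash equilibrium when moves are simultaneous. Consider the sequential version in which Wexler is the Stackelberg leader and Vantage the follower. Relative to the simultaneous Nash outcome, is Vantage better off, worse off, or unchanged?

Backward induction with Wexler moving first.
- Basic: Vantage compares 9, 7, 2, 5 and picks P1; Wexler would get 5.
- Plus: Vantage compares 1, 4, 4, 5 and picks P4; Wexler would get 6.
- Deluxe: Vantage compares 2, 7, 8, 0 and picks P3; Wexler would get 2.
Among 5, 6, 2, the best is 6 at Plus. Subgame-perfect outcome: (P4, Plus) with payoffs (5, 6).
Under simultaneous play:
Vantage's best replies: Basic→P1; Plus→P4; Deluxe→P3.
Wexler's best replies: P1→Basic; P2→Plus; P3→Basic; P4→Basic.
Only (P1, Basic) has each player best-responding; Nash payoffs (9, 5).
Vantage earns 5 sequentially versus 9 at the Nash outcome: worse off.

worse off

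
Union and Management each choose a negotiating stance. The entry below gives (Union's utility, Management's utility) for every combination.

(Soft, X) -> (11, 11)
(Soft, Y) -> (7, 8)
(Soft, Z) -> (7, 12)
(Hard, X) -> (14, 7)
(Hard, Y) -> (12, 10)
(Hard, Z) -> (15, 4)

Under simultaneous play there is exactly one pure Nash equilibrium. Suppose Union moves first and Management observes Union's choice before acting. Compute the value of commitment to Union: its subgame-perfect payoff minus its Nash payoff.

0

Solve by backward induction (Union leads).
- Soft: Management compares 11, 8, 12 and picks Z; Union would get 7.
- Hard: Management compares 7, 10, 4 and picks Y; Union would get 12.
Union's induced payoffs are 7, 12, so Union commits to Hard. Subgame-perfect outcome: (Hard, Y) with payoffs (12, 10).
For the simultaneous game, intersect best replies.
Union's best replies: X→Hard; Y→Hard; Z→Hard.
Management's best replies: Soft→Z; Hard→Y.
Only (Hard, Y) has each player best-responding; Nash payoffs (12, 10).
Union's commitment gain: 12 − 12 = 0.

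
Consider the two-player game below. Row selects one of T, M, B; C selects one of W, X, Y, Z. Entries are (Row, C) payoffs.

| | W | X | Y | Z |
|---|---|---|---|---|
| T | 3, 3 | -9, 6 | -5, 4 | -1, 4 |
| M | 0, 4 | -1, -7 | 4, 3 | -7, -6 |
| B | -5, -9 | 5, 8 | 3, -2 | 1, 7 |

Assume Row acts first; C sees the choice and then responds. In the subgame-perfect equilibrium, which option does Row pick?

Backward induction with Row moving first.
- T: BR = X, leader payoff -9.
- M: BR = W, leader payoff 0.
- B: BR = X, leader payoff 5.
Maximizing over -9, 0, 5, Row chooses B. Subgame-perfect outcome: (B, X) with payoffs (5, 8).

B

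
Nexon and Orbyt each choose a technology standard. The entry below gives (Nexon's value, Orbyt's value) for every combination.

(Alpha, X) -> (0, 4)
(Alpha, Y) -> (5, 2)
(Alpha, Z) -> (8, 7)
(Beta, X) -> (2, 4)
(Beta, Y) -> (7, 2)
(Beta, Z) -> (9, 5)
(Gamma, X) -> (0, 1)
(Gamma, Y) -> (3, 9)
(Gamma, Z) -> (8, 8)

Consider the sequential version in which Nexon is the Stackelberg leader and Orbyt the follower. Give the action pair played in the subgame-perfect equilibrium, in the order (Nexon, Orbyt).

(Beta, Z)

Work backward from Orbyt's decision.
- Alpha → Orbyt plays Z (best of 4, 2, 7); Nexon gets 8.
- Beta → Orbyt plays Z (best of 4, 2, 5); Nexon gets 9.
- Gamma → Orbyt plays Y (best of 1, 9, 8); Nexon gets 3.
Maximizing over 8, 9, 3, Nexon chooses Beta. Subgame-perfect outcome: (Beta, Z) with payoffs (9, 5).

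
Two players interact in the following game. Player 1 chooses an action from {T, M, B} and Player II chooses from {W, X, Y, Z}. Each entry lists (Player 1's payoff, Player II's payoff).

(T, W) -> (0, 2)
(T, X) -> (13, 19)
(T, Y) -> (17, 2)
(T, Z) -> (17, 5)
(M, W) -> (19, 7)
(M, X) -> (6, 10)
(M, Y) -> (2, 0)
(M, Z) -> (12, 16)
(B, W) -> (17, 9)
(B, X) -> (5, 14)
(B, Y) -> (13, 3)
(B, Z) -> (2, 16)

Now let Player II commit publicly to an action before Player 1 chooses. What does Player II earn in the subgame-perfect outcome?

Solve by backward induction (Player II leads).
- W: BR = M, leader payoff 7.
- X: BR = T, leader payoff 19.
- Y: BR = T, leader payoff 2.
- Z: BR = T, leader payoff 5.
Among 7, 19, 2, 5, the best is 19 at X. Subgame-perfect outcome: (T, X) with payoffs (13, 19).

19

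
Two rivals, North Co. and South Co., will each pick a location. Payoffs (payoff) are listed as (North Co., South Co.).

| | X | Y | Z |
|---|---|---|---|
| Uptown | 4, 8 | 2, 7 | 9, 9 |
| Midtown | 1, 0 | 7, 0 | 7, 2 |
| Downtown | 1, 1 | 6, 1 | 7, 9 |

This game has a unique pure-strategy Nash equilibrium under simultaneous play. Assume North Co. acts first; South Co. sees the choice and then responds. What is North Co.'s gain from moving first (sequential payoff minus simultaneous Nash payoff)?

Work backward from South Co.'s decision.
- Uptown: South Co. compares 8, 7, 9 and picks Z; North Co. would get 9.
- Midtown: South Co. compares 0, 0, 2 and picks Z; North Co. would get 7.
- Downtown: South Co. compares 1, 1, 9 and picks Z; North Co. would get 7.
North Co.'s induced payoffs are 9, 7, 7, so North Co. commits to Uptown. Subgame-perfect outcome: (Uptown, Z) with payoffs (9, 9).
For the simultaneous game, intersect best replies.
North Co.'s best replies: X→Uptown; Y→Midtown; Z→Uptown.
South Co.'s best replies: Uptown→Z; Midtown→Z; Downtown→Z.
The unique mutual best reply is (Uptown, Z), giving (9, 9).
North Co.'s commitment gain: 9 − 9 = 0.

0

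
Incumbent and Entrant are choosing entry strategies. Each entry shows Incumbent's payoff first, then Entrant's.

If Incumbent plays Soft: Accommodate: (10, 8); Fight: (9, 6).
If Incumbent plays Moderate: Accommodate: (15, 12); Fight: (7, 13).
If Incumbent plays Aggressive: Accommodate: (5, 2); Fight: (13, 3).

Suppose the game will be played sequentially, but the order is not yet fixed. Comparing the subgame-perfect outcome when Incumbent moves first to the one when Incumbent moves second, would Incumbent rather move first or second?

second

If Incumbent leads: Entrant's best replies are Soft→Accommodate, Moderate→Fight, Aggressive→Fight; Incumbent's induced payoffs 10, 7, 13; outcome (Aggressive, Fight), payoffs (13, 3).
If Entrant leads: Incumbent's best replies are Accommodate→Moderate, Fight→Aggressive; Entrant's induced payoffs 12, 3; outcome (Moderate, Accommodate), payoffs (15, 12).
Incumbent gets 13 moving first and 15 moving second, so Incumbent prefers to move second.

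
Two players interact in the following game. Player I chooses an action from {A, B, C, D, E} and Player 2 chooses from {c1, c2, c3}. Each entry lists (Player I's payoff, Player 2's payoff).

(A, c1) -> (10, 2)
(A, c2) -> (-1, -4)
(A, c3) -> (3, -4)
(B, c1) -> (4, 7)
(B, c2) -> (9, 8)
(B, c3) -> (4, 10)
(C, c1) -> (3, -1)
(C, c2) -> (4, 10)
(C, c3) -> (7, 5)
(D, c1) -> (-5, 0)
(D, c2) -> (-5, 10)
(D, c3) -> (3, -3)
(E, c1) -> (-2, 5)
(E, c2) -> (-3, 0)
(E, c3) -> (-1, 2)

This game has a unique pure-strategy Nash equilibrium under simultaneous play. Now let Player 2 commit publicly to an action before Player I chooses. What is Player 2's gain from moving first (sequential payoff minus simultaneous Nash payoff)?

6

Solve by backward induction (Player 2 leads).
- c1: BR = A, leader payoff 2.
- c2: BR = B, leader payoff 8.
- c3: BR = C, leader payoff 5.
Player 2's induced payoffs are 2, 8, 5, so Player 2 commits to c2. Subgame-perfect outcome: (B, c2) with payoffs (9, 8).
Under simultaneous play:
Player I's best replies: c1→A; c2→B; c3→C.
Player 2's best replies: A→c1; B→c3; C→c2; D→c2; E→c1.
Only (A, c1) has each player best-responding; Nash payoffs (10, 2).
Player 2's commitment gain: 8 − 2 = 6.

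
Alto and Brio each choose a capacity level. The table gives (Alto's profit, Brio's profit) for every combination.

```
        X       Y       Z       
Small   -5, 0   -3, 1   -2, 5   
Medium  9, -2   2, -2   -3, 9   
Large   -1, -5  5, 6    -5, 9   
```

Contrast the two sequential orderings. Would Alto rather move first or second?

If Alto leads: Brio's best replies are Small→Z, Medium→Z, Large→Z; Alto's induced payoffs -2, -3, -5; outcome (Small, Z), payoffs (-2, 5).
If Brio leads: Alto's best replies are X→Medium, Y→Large, Z→Small; Brio's induced payoffs -2, 6, 5; outcome (Large, Y), payoffs (5, 6).
Alto gets -2 moving first and 5 moving second, so Alto prefers to move second.

second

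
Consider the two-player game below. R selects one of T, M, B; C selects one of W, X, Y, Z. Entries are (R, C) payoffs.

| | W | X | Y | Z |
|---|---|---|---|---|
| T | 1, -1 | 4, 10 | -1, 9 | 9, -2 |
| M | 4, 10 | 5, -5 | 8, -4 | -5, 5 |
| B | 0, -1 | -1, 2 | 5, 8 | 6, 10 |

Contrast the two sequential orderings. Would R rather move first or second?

If R leads: C's best replies are T→X, M→W, B→Z; R's induced payoffs 4, 4, 6; outcome (B, Z), payoffs (6, 10).
If C leads: R's best replies are W→M, X→M, Y→M, Z→T; C's induced payoffs 10, -5, -4, -2; outcome (M, W), payoffs (4, 10).
R gets 6 moving first and 4 moving second, so R prefers to move first.

first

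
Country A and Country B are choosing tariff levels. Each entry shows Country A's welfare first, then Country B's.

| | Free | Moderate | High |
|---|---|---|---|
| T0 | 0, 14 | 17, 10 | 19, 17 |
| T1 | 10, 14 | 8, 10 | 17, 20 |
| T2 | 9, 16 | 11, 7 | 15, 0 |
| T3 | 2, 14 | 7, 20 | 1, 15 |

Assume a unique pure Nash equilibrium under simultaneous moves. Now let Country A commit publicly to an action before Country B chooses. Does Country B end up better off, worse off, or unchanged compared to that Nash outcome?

unchanged

Solve by backward induction (Country A leads).
- T0 → Country B plays High (best of 14, 10, 17); Country A gets 19.
- T1 → Country B plays High (best of 14, 10, 20); Country A gets 17.
- T2 → Country B plays Free (best of 16, 7, 0); Country A gets 9.
- T3 → Country B plays Moderate (best of 14, 20, 15); Country A gets 7.
Maximizing over 19, 17, 9, 7, Country A chooses T0. Subgame-perfect outcome: (T0, High) with payoffs (19, 17).
Now find the simultaneous Nash equilibrium.
Country A's best replies: Free→T1; Moderate→T0; High→T0.
Country B's best replies: T0→High; T1→High; T2→Free; T3→Moderate.
The unique mutual best reply is (T0, High), giving (19, 17).
Country B earns 17 sequentially versus 17 at the Nash outcome: unchanged.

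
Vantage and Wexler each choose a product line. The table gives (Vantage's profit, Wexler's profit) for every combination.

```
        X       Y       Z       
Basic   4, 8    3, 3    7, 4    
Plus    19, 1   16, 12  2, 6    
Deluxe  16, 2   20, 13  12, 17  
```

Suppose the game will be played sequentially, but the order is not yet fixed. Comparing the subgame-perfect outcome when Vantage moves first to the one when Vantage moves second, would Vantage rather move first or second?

If Vantage leads: Wexler's best replies are Basic→X, Plus→Y, Deluxe→Z; Vantage's induced payoffs 4, 16, 12; outcome (Plus, Y), payoffs (16, 12).
If Wexler leads: Vantage's best replies are X→Plus, Y→Deluxe, Z→Deluxe; Wexler's induced payoffs 1, 13, 17; outcome (Deluxe, Z), payoffs (12, 17).
Vantage gets 16 moving first and 12 moving second, so Vantage prefers to move first.

first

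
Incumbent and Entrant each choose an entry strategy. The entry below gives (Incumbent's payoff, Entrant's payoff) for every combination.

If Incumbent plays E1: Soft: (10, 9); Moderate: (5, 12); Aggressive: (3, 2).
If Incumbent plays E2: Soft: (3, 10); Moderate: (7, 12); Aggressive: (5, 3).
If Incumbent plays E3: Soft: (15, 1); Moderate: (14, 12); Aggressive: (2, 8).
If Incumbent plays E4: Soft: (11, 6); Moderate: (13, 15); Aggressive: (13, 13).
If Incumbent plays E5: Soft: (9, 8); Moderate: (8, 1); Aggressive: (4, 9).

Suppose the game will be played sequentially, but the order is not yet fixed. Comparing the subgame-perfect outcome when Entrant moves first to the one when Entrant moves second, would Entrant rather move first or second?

first

If Incumbent leads: Entrant's best replies are E1→Moderate, E2→Moderate, E3→Moderate, E4→Moderate, E5→Aggressive; Incumbent's induced payoffs 5, 7, 14, 13, 4; outcome (E3, Moderate), payoffs (14, 12).
If Entrant leads: Incumbent's best replies are Soft→E3, Moderate→E3, Aggressive→E4; Entrant's induced payoffs 1, 12, 13; outcome (E4, Aggressive), payoffs (13, 13).
Entrant gets 13 moving first and 12 moving second, so Entrant prefers to move first.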